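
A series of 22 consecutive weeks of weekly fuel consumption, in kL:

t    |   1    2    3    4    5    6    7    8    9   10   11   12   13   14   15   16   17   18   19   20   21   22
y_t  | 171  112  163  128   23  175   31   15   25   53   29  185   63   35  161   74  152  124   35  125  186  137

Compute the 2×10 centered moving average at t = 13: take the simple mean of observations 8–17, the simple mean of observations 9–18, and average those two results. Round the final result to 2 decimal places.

84.65

Sum over 8–17: 15 + 25 + 53 + 29 + 185 + 63 + 35 + 161 + 74 + 152 = 792
Sum over 9–18: 25 + 53 + 29 + 185 + 63 + 35 + 161 + 74 + 152 + 124 = 901
CMA at t=13 = (792 + 901) / (2·10) = 1693 / 20 = 84.65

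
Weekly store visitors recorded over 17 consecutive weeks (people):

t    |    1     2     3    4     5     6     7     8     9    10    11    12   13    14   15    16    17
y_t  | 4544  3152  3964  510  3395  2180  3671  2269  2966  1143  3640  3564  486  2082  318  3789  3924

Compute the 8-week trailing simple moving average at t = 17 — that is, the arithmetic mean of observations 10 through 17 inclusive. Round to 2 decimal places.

Sum of periods 10–17: 1143 + 3640 + 3564 + 486 + 2082 + 318 + 3789 + 3924 = 18946
Divide by 8: 18946 / 8 = 2368.25

2368.25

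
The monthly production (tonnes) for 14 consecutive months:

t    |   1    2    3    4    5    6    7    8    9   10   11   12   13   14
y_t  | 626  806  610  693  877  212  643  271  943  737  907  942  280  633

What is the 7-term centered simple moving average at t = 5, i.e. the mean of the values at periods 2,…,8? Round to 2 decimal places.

587.43

Sum of periods 2–8: 806 + 610 + 693 + 877 + 212 + 643 + 271 = 4112
Divide by 7: 4112 / 7 = 587.43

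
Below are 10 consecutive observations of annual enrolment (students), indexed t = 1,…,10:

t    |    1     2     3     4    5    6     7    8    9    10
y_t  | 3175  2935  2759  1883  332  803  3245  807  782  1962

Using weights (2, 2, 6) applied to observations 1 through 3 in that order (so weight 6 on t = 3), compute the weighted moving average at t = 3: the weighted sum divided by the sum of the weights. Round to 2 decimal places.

Weighted sum: 2·3175 + 2·2935 + 6·2759 = 6350 + 5870 + 16554 = 28774
Weight total: 2 + 2 + 6 = 10
WMA = 28774 / 10 = 2877.40

2877.40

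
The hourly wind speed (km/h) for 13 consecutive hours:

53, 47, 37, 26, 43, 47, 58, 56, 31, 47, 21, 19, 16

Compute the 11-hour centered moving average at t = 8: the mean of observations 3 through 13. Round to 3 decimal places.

36.455

Sum of periods 3–13: 37 + 26 + 43 + 47 + 58 + 56 + 31 + 47 + 21 + 19 + 16 = 401
Divide by 11: 401 / 11 = 36.455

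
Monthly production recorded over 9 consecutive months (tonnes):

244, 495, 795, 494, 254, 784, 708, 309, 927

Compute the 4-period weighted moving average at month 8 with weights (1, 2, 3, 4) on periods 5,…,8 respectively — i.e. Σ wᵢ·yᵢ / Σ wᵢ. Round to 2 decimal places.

518.20

Weighted sum: 1·254 + 2·784 + 3·708 + 4·309 = 254 + 1568 + 2124 + 1236 = 5182
Weight total: 1 + 2 + 3 + 4 = 10
WMA = 5182 / 10 = 518.20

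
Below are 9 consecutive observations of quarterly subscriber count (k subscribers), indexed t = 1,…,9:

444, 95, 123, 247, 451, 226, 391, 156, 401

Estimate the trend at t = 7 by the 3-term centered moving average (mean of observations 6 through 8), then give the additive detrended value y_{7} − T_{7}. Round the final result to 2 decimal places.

133.33

Trend T_7 = (226 + 391 + 156) / 3 = 773/3 = 257.6667
Detrended value: 391 − 257.6667 = 133.33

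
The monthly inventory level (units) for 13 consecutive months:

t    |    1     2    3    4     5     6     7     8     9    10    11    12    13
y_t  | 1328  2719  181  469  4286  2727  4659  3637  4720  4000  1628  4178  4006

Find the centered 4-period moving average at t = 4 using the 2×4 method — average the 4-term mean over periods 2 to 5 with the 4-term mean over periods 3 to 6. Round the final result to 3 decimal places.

Sum over 2–5: 2719 + 181 + 469 + 4286 = 7655
Sum over 3–6: 181 + 469 + 4286 + 2727 = 7663
CMA at t=4 = (7655 + 7663) / (2·4) = 15318 / 8 = 1914.750

1914.750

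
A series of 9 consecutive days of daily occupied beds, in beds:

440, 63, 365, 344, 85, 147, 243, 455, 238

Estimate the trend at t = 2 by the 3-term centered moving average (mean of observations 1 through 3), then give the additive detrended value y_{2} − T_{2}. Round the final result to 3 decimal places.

-226.333

Trend T_2 = (440 + 63 + 365) / 3 = 868/3 = 289.33333
Detrended value: 63 − 289.33333 = -226.333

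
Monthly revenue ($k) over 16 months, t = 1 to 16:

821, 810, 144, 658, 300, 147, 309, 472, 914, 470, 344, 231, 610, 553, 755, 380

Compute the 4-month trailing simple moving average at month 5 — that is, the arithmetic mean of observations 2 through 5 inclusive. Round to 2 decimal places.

478.00

Sum of periods 2–5: 810 + 144 + 658 + 300 = 1912
Divide by 4: 1912 / 4 = 478.00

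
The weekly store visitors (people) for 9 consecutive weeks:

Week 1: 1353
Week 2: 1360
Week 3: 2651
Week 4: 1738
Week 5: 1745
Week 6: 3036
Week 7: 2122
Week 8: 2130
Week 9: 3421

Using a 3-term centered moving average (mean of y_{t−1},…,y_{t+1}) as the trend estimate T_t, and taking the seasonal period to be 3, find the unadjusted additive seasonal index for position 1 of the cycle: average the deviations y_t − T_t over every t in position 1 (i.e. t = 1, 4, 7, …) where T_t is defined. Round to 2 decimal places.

Season position 1 occurs at t = 4, 7 (where T_t is defined).
t=4: T_4 = 2044.6667; y_4 − T_4 = 1738 − 2044.6667 = -306.6667
t=7: T_7 = 2429.3333; y_7 − T_7 = 2122 − 2429.3333 = -307.3333
Mean deviation: (-306.6667 + -307.3333) / 2 = -307.00

-307.00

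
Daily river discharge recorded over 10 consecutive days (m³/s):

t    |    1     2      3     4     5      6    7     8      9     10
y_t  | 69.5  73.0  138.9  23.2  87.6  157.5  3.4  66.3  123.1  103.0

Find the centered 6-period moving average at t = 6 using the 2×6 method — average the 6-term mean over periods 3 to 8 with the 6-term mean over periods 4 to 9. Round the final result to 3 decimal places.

Sum over 3–8: 138.9 + 23.2 + 87.6 + 157.5 + 3.4 + 66.3 = 476.9
Sum over 4–9: 23.2 + 87.6 + 157.5 + 3.4 + 66.3 + 123.1 = 461.1
CMA at t=6 = (476.9 + 461.1) / (2·6) = 938.0 / 12 = 78.167

78.167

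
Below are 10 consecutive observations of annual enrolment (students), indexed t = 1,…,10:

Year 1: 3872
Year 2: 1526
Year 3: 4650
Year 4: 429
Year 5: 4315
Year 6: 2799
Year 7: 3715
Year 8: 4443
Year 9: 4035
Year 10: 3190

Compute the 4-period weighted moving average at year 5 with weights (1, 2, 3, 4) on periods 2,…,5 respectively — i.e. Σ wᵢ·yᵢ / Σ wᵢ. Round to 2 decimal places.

Weighted sum: 1·1526 + 2·4650 + 3·429 + 4·4315 = 1526 + 9300 + 1287 + 17260 = 29373
Weight total: 1 + 2 + 3 + 4 = 10
WMA = 29373 / 10 = 2937.30

2937.30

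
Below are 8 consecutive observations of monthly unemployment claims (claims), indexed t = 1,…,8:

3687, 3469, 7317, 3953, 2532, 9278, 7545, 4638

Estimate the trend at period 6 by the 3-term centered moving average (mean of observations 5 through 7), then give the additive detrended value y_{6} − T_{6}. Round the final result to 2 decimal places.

2826.33

Trend T_6 = (2532 + 9278 + 7545) / 3 = 19355/3 = 6451.6667
Detrended value: 9278 − 6451.6667 = 2826.33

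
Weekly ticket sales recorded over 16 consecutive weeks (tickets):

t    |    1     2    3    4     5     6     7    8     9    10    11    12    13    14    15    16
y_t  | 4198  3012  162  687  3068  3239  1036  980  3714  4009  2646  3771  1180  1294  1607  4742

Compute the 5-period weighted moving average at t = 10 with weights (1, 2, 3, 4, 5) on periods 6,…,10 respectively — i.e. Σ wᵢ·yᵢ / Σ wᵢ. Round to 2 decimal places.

Weighted sum: 1·3239 + 2·1036 + 3·980 + 4·3714 + 5·4009 = 3239 + 2072 + 2940 + 14856 + 20045 = 43152
Weight total: 1 + 2 + 3 + 4 + 5 = 15
WMA = 43152 / 15 = 2876.80

2876.80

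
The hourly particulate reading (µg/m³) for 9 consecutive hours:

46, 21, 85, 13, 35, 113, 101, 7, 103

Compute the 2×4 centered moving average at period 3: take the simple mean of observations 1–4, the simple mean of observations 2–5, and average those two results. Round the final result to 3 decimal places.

Sum over 1–4: 46 + 21 + 85 + 13 = 165
Sum over 2–5: 21 + 85 + 13 + 35 = 154
CMA at t=3 = (165 + 154) / (2·4) = 319 / 8 = 39.875

39.875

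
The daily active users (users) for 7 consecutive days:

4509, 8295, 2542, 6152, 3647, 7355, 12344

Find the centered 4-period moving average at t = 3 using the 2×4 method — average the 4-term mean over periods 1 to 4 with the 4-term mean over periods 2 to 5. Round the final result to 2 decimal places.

Sum over 1–4: 4509 + 8295 + 2542 + 6152 = 21498
Sum over 2–5: 8295 + 2542 + 6152 + 3647 = 20636
CMA at t=3 = (21498 + 20636) / (2·4) = 42134 / 8 = 5266.75

5266.75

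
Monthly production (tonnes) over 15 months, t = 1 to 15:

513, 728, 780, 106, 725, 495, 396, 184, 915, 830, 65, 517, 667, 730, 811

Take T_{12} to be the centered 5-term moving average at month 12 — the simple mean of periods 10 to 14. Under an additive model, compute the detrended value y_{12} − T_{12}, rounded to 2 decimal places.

-44.80

Trend T_12 = (830 + 65 + 517 + 667 + 730) / 5 = 2809/5 = 561.8000
Detrended value: 517 − 561.8000 = -44.80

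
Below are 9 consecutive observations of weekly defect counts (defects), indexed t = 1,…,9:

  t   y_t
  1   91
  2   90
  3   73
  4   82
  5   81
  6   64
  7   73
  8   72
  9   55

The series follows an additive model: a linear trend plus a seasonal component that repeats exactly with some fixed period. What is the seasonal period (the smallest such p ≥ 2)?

3

First differences y_{t+1} − y_t: -1, -17, 9, -1, -17, 9, -1, -17, …
The difference pattern repeats every 3 terms and not for any smaller step, so p = 3.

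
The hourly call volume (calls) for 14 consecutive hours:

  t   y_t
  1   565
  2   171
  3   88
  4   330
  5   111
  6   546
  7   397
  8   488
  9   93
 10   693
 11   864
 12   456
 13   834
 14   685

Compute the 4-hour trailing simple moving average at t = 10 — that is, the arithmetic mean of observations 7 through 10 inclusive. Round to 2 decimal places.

417.75

Sum of periods 7–10: 397 + 488 + 93 + 693 = 1671
Divide by 4: 1671 / 4 = 417.75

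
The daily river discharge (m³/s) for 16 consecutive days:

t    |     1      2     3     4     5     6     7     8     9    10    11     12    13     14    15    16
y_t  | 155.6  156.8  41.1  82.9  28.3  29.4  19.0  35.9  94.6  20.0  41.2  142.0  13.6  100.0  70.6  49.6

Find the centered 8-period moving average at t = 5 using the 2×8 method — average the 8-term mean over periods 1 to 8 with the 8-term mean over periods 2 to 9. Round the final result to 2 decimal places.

Sum over 1–8: 155.6 + 156.8 + 41.1 + 82.9 + 28.3 + 29.4 + 19.0 + 35.9 = 549.0
Sum over 2–9: 156.8 + 41.1 + 82.9 + 28.3 + 29.4 + 19.0 + 35.9 + 94.6 = 488.0
CMA at t=5 = (549.0 + 488.0) / (2·8) = 1037.0 / 16 = 64.81

64.81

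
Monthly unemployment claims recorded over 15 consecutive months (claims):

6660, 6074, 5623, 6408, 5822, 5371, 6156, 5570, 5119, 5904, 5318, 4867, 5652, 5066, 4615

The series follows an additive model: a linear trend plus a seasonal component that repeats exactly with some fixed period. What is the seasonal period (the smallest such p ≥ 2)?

3

First differences y_{t+1} − y_t: -586, -451, 785, -586, -451, 785, -586, -451, …
The difference pattern repeats every 3 terms and not for any smaller step, so p = 3.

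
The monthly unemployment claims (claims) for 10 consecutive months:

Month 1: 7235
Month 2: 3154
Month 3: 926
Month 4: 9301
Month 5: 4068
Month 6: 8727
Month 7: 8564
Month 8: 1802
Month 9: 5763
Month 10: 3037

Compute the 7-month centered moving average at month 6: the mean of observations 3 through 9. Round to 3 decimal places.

Sum of periods 3–9: 926 + 9301 + 4068 + 8727 + 8564 + 1802 + 5763 = 39151
Divide by 7: 39151 / 7 = 5593.000

5593.000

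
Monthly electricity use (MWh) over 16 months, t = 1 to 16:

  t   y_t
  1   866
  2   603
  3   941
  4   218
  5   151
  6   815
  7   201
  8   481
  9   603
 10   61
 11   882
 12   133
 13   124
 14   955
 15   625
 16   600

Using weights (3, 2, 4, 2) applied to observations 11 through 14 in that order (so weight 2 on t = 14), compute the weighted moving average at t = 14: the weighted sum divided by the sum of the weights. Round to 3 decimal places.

483.455

Weighted sum: 3·882 + 2·133 + 4·124 + 2·955 = 2646 + 266 + 496 + 1910 = 5318
Weight total: 3 + 2 + 4 + 2 = 11
WMA = 5318 / 11 = 483.455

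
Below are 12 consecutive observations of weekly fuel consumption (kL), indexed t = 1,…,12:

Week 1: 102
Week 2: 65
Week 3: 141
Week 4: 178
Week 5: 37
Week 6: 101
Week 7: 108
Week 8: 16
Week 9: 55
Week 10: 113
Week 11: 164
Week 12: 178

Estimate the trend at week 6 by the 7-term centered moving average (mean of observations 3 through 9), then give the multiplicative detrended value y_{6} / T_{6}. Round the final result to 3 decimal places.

1.112

Trend T_6 = (141 + 178 + 37 + 101 + 108 + 16 + 55) / 7 = 636/7 = 90.85714
Ratio to trend: 101 / 90.85714 = 1.112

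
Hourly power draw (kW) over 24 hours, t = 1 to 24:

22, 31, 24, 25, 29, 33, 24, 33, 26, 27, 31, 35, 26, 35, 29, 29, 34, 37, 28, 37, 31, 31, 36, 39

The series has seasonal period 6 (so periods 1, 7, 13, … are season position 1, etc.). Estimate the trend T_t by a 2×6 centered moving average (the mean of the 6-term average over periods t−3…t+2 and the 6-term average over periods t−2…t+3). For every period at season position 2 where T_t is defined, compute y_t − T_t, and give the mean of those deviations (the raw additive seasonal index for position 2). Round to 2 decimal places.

3.97

Season position 2 occurs at t = 8, 14, 20 (where T_t is defined).
t=8: T_8 = 28.8333; y_8 − T_8 = 33 − 28.8333 = 4.1667
t=14: T_14 = 31.0833; y_14 − T_14 = 35 − 31.0833 = 3.9167
t=20: T_20 = 33.1667; y_20 − T_20 = 37 − 33.1667 = 3.8333
Mean deviation: (4.1667 + 3.9167 + 3.8333) / 3 = 3.97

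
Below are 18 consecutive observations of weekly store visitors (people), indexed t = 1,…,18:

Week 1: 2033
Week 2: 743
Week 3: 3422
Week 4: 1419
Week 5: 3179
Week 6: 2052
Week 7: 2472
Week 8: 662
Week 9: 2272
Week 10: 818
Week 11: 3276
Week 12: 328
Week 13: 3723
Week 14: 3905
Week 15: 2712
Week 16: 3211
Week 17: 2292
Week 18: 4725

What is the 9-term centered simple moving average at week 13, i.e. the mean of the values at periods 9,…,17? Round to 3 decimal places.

2504.111

Sum of periods 9–17: 2272 + 818 + 3276 + 328 + 3723 + 3905 + 2712 + 3211 + 2292 = 22537
Divide by 9: 22537 / 9 = 2504.111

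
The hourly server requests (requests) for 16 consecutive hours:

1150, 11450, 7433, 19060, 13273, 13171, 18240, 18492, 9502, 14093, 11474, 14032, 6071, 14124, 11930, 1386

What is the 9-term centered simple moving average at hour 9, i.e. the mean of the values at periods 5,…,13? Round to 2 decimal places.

Sum of periods 5–13: 13273 + 13171 + 18240 + 18492 + 9502 + 14093 + 11474 + 14032 + 6071 = 118348
Divide by 9: 118348 / 9 = 13149.78

13149.78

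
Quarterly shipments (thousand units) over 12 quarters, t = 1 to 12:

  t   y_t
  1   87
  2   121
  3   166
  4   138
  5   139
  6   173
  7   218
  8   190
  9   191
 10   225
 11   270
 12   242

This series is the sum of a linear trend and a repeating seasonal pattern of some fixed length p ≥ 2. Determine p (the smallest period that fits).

4

First differences y_{t+1} − y_t: 34, 45, -28, 1, 34, 45, -28, 1, 34, 45, …
The difference pattern repeats every 4 terms and not for any smaller step, so p = 4.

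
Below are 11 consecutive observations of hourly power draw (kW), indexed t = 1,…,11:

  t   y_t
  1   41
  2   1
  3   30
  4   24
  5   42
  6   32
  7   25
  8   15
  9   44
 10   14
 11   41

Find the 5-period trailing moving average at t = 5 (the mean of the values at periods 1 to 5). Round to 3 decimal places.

Sum of periods 1–5: 41 + 1 + 30 + 24 + 42 = 138
Divide by 5: 138 / 5 = 27.600

27.600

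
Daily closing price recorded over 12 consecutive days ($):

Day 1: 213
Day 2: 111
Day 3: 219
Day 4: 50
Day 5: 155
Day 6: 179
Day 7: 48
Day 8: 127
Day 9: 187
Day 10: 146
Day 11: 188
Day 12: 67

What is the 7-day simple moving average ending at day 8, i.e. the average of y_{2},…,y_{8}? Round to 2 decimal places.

Sum of periods 2–8: 111 + 219 + 50 + 155 + 179 + 48 + 127 = 889
Divide by 7: 889 / 7 = 127.00

127.00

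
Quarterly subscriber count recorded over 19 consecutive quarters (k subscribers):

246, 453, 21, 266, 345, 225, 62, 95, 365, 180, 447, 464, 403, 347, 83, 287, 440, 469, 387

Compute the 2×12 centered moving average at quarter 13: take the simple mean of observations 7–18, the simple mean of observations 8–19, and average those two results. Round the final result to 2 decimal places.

317.04

Sum over 7–18: 62 + 95 + 365 + 180 + 447 + 464 + 403 + 347 + 83 + 287 + 440 + 469 = 3642
Sum over 8–19: 95 + 365 + 180 + 447 + 464 + 403 + 347 + 83 + 287 + 440 + 469 + 387 = 3967
CMA at t=13 = (3642 + 3967) / (2·12) = 7609 / 24 = 317.04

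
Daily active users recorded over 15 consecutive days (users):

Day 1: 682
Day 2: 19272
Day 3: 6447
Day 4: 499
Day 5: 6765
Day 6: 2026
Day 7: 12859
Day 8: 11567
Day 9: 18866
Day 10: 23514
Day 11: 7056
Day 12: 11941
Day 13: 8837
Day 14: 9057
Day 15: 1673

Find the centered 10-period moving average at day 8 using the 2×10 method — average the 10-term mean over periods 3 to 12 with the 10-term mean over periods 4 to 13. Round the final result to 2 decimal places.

10273.50

Sum over 3–12: 6447 + 499 + 6765 + 2026 + 12859 + 11567 + 18866 + 23514 + 7056 + 11941 = 101540
Sum over 4–13: 499 + 6765 + 2026 + 12859 + 11567 + 18866 + 23514 + 7056 + 11941 + 8837 = 103930
CMA at t=8 = (101540 + 103930) / (2·10) = 205470 / 20 = 10273.50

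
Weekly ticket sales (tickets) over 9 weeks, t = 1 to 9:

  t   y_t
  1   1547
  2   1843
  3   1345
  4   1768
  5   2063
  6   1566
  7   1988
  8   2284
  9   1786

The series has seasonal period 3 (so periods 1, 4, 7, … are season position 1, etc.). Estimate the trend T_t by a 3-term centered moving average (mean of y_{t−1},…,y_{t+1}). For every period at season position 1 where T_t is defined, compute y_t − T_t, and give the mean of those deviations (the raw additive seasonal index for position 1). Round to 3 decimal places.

Season position 1 occurs at t = 4, 7 (where T_t is defined).
t=4: T_4 = 1725.33333; y_4 − T_4 = 1768 − 1725.33333 = 42.66667
t=7: T_7 = 1946.00000; y_7 − T_7 = 1988 − 1946.00000 = 42.00000
Mean deviation: (42.66667 + 42.00000) / 2 = 42.333

42.333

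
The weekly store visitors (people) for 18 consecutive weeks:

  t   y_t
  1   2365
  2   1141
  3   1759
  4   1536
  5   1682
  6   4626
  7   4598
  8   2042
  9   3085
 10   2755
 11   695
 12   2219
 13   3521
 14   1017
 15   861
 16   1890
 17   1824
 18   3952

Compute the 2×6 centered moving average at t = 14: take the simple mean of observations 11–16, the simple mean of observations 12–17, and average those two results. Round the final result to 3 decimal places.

Sum over 11–16: 695 + 2219 + 3521 + 1017 + 861 + 1890 = 10203
Sum over 12–17: 2219 + 3521 + 1017 + 861 + 1890 + 1824 = 11332
CMA at t=14 = (10203 + 11332) / (2·6) = 21535 / 12 = 1794.583

1794.583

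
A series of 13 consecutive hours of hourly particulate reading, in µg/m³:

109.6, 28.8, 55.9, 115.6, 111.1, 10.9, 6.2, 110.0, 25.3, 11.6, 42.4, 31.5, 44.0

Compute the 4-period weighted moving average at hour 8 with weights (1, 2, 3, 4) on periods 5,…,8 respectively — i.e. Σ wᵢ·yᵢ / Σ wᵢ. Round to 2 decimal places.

59.15

Weighted sum: 1·111.1 + 2·10.9 + 3·6.2 + 4·110.0 = 111.1 + 21.8 + 18.6 + 440.0 = 591.5
Weight total: 1 + 2 + 3 + 4 = 10
WMA = 591.5 / 10 = 59.15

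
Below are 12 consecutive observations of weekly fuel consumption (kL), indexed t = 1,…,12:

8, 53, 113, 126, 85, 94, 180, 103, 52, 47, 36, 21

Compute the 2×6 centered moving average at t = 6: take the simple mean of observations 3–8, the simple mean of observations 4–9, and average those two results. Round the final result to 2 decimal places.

111.75

Sum over 3–8: 113 + 126 + 85 + 94 + 180 + 103 = 701
Sum over 4–9: 126 + 85 + 94 + 180 + 103 + 52 = 640
CMA at t=6 = (701 + 640) / (2·6) = 1341 / 12 = 111.75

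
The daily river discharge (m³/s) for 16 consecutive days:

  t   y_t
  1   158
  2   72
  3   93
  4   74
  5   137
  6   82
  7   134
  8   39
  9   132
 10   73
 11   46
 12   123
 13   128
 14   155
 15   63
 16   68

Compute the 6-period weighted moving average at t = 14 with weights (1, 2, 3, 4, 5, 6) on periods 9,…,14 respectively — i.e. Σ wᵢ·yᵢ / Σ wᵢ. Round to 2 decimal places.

118.00

Weighted sum: 1·132 + 2·73 + 3·46 + 4·123 + 5·128 + 6·155 = 132 + 146 + 138 + 492 + 640 + 930 = 2478
Weight total: 1 + 2 + 3 + 4 + 5 + 6 = 21
WMA = 2478 / 21 = 118.00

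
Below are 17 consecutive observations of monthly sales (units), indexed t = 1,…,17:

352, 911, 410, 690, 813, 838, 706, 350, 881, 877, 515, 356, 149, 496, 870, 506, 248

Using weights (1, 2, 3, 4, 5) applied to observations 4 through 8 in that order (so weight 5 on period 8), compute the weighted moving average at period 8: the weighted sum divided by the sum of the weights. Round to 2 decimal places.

626.93

Weighted sum: 1·690 + 2·813 + 3·838 + 4·706 + 5·350 = 690 + 1626 + 2514 + 2824 + 1750 = 9404
Weight total: 1 + 2 + 3 + 4 + 5 = 15
WMA = 9404 / 15 = 626.93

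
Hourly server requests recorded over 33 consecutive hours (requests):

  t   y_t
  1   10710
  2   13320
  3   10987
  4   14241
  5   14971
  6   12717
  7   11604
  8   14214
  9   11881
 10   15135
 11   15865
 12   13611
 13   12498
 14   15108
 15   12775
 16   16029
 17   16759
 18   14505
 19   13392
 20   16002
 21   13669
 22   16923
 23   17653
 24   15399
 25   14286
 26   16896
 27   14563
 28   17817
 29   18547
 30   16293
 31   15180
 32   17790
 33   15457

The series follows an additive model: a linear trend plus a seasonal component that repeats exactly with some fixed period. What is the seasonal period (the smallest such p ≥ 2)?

First differences y_{t+1} − y_t: 2610, -2333, 3254, 730, -2254, -1113, 2610, -2333, 3254, 730, -2254, -1113, 2610, -2333, …
The difference pattern repeats every 6 terms and not for any smaller step, so p = 6.

6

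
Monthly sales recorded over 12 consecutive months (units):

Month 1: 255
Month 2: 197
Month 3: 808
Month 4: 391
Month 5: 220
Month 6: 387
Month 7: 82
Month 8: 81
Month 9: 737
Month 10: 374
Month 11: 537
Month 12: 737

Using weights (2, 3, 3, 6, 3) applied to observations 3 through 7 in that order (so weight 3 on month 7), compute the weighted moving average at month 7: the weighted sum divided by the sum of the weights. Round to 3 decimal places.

Weighted sum: 2·808 + 3·391 + 3·220 + 6·387 + 3·82 = 1616 + 1173 + 660 + 2322 + 246 = 6017
Weight total: 2 + 3 + 3 + 6 + 3 = 17
WMA = 6017 / 17 = 353.941

353.941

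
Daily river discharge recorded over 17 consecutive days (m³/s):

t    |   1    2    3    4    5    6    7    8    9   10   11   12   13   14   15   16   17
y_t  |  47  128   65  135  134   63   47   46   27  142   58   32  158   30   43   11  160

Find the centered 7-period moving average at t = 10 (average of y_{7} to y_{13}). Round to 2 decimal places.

Sum of periods 7–13: 47 + 46 + 27 + 142 + 58 + 32 + 158 = 510
Divide by 7: 510 / 7 = 72.86

72.86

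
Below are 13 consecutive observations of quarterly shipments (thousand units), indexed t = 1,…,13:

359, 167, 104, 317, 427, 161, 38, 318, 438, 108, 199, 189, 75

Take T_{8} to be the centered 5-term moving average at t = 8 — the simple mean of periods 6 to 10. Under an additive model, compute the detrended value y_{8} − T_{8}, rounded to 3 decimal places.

Trend T_8 = (161 + 38 + 318 + 438 + 108) / 5 = 1063/5 = 212.60000
Detrended value: 318 − 212.60000 = 105.400

105.400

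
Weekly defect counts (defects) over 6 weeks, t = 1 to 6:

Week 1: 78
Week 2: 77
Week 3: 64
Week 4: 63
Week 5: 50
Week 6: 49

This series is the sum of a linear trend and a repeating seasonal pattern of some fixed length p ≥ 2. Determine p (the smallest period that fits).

First differences y_{t+1} − y_t: -1, -13, -1, -13, -1, …
The difference pattern repeats every 2 terms and not for any smaller step, so p = 2.

2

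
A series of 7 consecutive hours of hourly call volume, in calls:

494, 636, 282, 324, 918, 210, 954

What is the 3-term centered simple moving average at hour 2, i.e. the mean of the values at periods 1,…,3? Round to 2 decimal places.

470.67

Sum of periods 1–3: 494 + 636 + 282 = 1412
Divide by 3: 1412 / 3 = 470.67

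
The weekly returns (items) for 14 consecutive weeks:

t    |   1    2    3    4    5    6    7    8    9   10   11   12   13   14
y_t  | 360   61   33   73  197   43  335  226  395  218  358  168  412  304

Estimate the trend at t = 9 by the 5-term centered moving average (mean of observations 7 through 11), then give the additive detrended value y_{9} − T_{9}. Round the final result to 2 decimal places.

Trend T_9 = (335 + 226 + 395 + 218 + 358) / 5 = 1532/5 = 306.4000
Detrended value: 395 − 306.4000 = 88.60

88.60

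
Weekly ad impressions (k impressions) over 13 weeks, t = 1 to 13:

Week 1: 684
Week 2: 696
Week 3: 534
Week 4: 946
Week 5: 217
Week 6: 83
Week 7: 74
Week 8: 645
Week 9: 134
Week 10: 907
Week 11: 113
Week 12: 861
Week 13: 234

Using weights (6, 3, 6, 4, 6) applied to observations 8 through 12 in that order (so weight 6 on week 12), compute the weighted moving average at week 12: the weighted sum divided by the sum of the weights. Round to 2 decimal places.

613.28

Weighted sum: 6·645 + 3·134 + 6·907 + 4·113 + 6·861 = 3870 + 402 + 5442 + 452 + 5166 = 15332
Weight total: 6 + 3 + 6 + 4 + 6 = 25
WMA = 15332 / 25 = 613.28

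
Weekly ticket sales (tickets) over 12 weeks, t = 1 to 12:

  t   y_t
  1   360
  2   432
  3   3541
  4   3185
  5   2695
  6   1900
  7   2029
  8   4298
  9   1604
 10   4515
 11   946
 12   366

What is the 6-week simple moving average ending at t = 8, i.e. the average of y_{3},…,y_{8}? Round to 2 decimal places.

Sum of periods 3–8: 3541 + 3185 + 2695 + 1900 + 2029 + 4298 = 17648
Divide by 6: 17648 / 6 = 2941.33

2941.33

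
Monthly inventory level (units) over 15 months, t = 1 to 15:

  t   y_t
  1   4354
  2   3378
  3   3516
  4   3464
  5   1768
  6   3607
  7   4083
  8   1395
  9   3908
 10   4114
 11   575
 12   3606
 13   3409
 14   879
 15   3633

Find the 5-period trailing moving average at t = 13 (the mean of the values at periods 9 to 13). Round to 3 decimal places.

Sum of periods 9–13: 3908 + 4114 + 575 + 3606 + 3409 = 15612
Divide by 5: 15612 / 5 = 3122.400

3122.400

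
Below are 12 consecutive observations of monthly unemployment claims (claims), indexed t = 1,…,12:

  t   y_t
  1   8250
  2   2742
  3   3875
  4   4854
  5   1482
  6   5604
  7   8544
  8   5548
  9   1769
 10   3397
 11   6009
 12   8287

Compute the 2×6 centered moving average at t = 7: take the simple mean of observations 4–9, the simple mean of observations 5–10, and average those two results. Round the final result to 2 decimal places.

4512.08

Sum over 4–9: 4854 + 1482 + 5604 + 8544 + 5548 + 1769 = 27801
Sum over 5–10: 1482 + 5604 + 8544 + 5548 + 1769 + 3397 = 26344
CMA at t=7 = (27801 + 26344) / (2·6) = 54145 / 12 = 4512.08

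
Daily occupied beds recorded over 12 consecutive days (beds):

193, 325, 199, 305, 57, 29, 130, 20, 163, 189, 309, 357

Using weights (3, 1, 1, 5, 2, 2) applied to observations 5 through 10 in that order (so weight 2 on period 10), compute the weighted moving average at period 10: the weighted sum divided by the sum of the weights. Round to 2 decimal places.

81.00

Weighted sum: 3·57 + 1·29 + 1·130 + 5·20 + 2·163 + 2·189 = 171 + 29 + 130 + 100 + 326 + 378 = 1134
Weight total: 3 + 1 + 1 + 5 + 2 + 2 = 14
WMA = 1134 / 14 = 81.00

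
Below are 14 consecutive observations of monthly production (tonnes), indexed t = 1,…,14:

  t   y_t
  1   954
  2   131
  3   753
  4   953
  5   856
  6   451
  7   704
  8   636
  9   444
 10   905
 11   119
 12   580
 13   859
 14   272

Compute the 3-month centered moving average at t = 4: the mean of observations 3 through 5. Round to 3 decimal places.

Sum of periods 3–5: 753 + 953 + 856 = 2562
Divide by 3: 2562 / 3 = 854.000

854.000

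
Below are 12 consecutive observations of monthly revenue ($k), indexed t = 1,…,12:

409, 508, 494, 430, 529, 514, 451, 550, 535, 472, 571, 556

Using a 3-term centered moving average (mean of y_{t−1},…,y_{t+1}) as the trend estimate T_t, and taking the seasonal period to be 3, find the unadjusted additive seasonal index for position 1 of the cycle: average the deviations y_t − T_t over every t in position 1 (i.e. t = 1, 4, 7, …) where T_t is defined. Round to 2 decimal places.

Season position 1 occurs at t = 4, 7, 10 (where T_t is defined).
t=4: T_4 = 484.3333; y_4 − T_4 = 430 − 484.3333 = -54.3333
t=7: T_7 = 505.0000; y_7 − T_7 = 451 − 505.0000 = -54.0000
t=10: T_10 = 526.0000; y_10 − T_10 = 472 − 526.0000 = -54.0000
Mean deviation: (-54.3333 + -54.0000 + -54.0000) / 3 = -54.11

-54.11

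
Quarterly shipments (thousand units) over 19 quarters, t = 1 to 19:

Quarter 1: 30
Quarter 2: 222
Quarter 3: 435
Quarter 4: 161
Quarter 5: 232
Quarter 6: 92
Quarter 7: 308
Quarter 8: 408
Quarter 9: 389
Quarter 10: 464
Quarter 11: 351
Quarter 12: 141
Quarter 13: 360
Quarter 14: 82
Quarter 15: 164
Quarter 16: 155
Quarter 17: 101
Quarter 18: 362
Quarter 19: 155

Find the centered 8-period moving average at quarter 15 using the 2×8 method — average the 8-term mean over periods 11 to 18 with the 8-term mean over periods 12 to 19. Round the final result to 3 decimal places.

202.250

Sum over 11–18: 351 + 141 + 360 + 82 + 164 + 155 + 101 + 362 = 1716
Sum over 12–19: 141 + 360 + 82 + 164 + 155 + 101 + 362 + 155 = 1520
CMA at t=15 = (1716 + 1520) / (2·8) = 3236 / 16 = 202.250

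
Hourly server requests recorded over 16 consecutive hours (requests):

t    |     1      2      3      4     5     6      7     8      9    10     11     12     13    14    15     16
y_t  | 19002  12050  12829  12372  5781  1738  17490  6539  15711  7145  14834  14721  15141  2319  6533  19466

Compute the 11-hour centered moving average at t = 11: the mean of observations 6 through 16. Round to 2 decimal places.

11057.91

Sum of periods 6–16: 1738 + 17490 + 6539 + 15711 + 7145 + 14834 + 14721 + 15141 + 2319 + 6533 + 19466 = 121637
Divide by 11: 121637 / 11 = 11057.91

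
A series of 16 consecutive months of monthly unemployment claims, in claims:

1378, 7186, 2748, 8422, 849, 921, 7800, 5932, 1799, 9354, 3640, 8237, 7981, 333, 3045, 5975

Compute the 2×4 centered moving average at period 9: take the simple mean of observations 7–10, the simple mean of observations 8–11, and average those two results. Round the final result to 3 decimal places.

Sum over 7–10: 7800 + 5932 + 1799 + 9354 = 24885
Sum over 8–11: 5932 + 1799 + 9354 + 3640 = 20725
CMA at t=9 = (24885 + 20725) / (2·4) = 45610 / 8 = 5701.250

5701.250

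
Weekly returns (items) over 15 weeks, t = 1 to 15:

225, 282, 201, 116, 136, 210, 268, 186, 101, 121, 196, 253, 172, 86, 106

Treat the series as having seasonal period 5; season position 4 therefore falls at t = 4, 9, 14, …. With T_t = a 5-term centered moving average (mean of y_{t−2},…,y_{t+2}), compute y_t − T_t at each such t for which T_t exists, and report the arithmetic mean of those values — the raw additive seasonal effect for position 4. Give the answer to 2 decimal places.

Season position 4 occurs at t = 4, 9 (where T_t is defined).
t=4: T_4 = 189.0000; y_4 − T_4 = 116 − 189.0000 = -73.0000
t=9: T_9 = 174.4000; y_9 − T_9 = 101 − 174.4000 = -73.4000
Mean deviation: (-73.0000 + -73.4000) / 2 = -73.20

-73.20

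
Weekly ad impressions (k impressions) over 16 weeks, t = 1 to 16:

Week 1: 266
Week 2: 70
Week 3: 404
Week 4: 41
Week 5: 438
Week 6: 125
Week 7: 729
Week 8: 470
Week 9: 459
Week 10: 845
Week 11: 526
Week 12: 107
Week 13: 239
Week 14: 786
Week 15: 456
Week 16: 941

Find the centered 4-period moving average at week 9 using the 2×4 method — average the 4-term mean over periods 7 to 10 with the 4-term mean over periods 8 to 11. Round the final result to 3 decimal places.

Sum over 7–10: 729 + 470 + 459 + 845 = 2503
Sum over 8–11: 470 + 459 + 845 + 526 = 2300
CMA at t=9 = (2503 + 2300) / (2·4) = 4803 / 8 = 600.375

600.375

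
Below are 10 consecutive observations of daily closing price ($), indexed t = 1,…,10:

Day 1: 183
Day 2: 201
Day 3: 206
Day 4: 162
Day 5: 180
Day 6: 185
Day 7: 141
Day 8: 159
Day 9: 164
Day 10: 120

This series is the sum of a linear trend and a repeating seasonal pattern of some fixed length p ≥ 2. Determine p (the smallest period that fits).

First differences y_{t+1} − y_t: 18, 5, -44, 18, 5, -44, 18, 5, …
The difference pattern repeats every 3 terms and not for any smaller step, so p = 3.

3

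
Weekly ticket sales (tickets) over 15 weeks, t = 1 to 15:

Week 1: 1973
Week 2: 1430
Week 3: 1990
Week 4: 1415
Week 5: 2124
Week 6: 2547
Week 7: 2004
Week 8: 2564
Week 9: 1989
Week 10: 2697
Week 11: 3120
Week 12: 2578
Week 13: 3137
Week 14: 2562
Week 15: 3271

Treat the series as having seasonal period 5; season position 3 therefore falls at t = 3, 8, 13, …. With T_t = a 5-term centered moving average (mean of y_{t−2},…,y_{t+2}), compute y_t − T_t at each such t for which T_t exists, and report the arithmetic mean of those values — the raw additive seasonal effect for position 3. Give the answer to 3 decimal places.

203.600

Season position 3 occurs at t = 3, 8, 13 (where T_t is defined).
t=3: T_3 = 1786.40000; y_3 − T_3 = 1990 − 1786.40000 = 203.60000
t=8: T_8 = 2360.20000; y_8 − T_8 = 2564 − 2360.20000 = 203.80000
t=13: T_13 = 2933.60000; y_13 − T_13 = 3137 − 2933.60000 = 203.40000
Mean deviation: (203.60000 + 203.80000 + 203.40000) / 3 = 203.600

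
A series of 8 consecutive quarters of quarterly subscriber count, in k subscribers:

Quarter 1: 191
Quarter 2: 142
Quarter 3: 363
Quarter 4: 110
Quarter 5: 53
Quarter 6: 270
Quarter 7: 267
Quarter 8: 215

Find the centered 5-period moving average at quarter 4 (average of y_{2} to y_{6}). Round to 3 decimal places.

Sum of periods 2–6: 142 + 363 + 110 + 53 + 270 = 938
Divide by 5: 938 / 5 = 187.600

187.600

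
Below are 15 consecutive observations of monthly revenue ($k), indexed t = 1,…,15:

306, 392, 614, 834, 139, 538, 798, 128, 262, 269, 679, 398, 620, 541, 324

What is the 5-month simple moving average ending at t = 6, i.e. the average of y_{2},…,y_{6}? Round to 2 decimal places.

Sum of periods 2–6: 392 + 614 + 834 + 139 + 538 = 2517
Divide by 5: 2517 / 5 = 503.40

503.40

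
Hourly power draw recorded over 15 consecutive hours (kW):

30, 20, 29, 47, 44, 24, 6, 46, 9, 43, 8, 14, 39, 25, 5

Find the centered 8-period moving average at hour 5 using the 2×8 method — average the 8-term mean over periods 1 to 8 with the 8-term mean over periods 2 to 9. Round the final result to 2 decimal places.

29.44

Sum over 1–8: 30 + 20 + 29 + 47 + 44 + 24 + 6 + 46 = 246
Sum over 2–9: 20 + 29 + 47 + 44 + 24 + 6 + 46 + 9 = 225
CMA at t=5 = (246 + 225) / (2·8) = 471 / 16 = 29.44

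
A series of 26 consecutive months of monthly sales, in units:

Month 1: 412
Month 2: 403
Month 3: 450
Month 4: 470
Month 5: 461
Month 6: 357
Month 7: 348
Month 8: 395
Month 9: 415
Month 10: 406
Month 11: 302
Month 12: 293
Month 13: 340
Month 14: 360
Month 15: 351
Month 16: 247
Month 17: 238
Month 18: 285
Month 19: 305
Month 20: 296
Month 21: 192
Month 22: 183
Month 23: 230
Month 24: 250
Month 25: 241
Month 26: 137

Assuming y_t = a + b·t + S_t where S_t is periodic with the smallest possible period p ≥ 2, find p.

First differences y_{t+1} − y_t: -9, 47, 20, -9, -104, -9, 47, 20, -9, -104, -9, 47, …
The difference pattern repeats every 5 terms and not for any smaller step, so p = 5.

5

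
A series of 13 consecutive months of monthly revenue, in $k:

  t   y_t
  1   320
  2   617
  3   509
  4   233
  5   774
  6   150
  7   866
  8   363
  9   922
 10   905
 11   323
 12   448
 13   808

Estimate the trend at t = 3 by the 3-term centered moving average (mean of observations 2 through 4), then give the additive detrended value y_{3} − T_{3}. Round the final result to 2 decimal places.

56.00

Trend T_3 = (617 + 509 + 233) / 3 = 1359/3 = 453.0000
Detrended value: 509 − 453.0000 = 56.00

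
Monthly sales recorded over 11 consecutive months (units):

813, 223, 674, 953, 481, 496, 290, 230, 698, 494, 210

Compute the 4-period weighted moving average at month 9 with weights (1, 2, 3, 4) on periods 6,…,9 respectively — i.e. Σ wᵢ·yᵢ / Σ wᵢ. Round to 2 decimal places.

Weighted sum: 1·496 + 2·290 + 3·230 + 4·698 = 496 + 580 + 690 + 2792 = 4558
Weight total: 1 + 2 + 3 + 4 = 10
WMA = 4558 / 10 = 455.80

455.80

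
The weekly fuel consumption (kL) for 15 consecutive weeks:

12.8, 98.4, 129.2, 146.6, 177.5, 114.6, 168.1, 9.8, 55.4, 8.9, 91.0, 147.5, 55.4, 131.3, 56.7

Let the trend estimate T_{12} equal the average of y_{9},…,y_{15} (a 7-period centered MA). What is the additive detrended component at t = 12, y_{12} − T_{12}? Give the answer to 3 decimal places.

69.471

Trend T_12 = (55.4 + 8.9 + 91.0 + 147.5 + 55.4 + 131.3 + 56.7) / 7 = 546.2/7 = 78.02857
Detrended value: 147.5 − 78.02857 = 69.471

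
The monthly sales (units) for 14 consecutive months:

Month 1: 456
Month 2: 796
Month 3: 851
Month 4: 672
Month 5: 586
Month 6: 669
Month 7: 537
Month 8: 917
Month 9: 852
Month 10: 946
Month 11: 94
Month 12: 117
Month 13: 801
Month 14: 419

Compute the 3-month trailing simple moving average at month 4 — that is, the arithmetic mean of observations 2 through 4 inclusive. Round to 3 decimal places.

Sum of periods 2–4: 796 + 851 + 672 = 2319
Divide by 3: 2319 / 3 = 773.000

773.000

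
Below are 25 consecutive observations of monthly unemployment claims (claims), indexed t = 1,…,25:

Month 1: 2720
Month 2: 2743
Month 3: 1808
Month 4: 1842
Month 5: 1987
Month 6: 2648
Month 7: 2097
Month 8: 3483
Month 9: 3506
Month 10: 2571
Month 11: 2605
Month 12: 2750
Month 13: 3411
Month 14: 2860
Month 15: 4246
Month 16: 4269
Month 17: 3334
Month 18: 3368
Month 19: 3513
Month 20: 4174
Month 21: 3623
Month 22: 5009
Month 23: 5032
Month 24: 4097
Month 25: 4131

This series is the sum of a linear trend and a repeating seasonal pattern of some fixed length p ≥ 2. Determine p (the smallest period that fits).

First differences y_{t+1} − y_t: 23, -935, 34, 145, 661, -551, 1386, 23, -935, 34, 145, 661, -551, 1386, 23, -935, …
The difference pattern repeats every 7 terms and not for any smaller step, so p = 7.

7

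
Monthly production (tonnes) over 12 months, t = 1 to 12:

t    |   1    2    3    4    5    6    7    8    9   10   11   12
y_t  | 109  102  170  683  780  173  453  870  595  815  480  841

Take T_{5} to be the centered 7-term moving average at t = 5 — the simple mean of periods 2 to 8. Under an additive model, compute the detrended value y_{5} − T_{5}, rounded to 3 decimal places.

Trend T_5 = (102 + 170 + 683 + 780 + 173 + 453 + 870) / 7 = 3231/7 = 461.57143
Detrended value: 780 − 461.57143 = 318.429

318.429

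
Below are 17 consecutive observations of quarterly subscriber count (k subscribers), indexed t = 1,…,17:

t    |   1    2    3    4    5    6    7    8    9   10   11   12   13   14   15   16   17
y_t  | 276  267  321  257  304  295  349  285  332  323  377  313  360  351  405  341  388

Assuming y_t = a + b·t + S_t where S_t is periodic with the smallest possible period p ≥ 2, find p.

First differences y_{t+1} − y_t: -9, 54, -64, 47, -9, 54, -64, 47, -9, 54, …
The difference pattern repeats every 4 terms and not for any smaller step, so p = 4.

4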